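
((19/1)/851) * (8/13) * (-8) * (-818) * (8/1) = 719.29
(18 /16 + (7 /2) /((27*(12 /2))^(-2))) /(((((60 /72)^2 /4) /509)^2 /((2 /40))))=123368405046408 /3125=39477889614.85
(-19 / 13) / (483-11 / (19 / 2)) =-361 / 119015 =-0.00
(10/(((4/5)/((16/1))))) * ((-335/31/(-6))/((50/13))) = 93.66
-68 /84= -17 /21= -0.81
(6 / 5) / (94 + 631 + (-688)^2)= 2 / 790115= 0.00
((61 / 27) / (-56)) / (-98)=61 / 148176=0.00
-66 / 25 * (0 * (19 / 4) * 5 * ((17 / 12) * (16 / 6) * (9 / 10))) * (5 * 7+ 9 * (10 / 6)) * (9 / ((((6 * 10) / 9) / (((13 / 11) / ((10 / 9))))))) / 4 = 0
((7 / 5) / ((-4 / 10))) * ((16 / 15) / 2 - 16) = 812 / 15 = 54.13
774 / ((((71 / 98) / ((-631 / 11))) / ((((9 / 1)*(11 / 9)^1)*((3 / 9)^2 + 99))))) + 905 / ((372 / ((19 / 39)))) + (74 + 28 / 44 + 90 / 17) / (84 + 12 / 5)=-154436206876367777 / 2311472592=-66812908.54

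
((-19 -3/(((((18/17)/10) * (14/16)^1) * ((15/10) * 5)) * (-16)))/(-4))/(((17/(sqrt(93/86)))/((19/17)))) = 5605 * sqrt(7998)/1565802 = 0.32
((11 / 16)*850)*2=4675 / 4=1168.75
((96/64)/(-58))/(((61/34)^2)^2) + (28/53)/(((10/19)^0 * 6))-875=-55857314191247/63843172851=-874.91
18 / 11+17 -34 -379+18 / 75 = -108384 / 275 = -394.12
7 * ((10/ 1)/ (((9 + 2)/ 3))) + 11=331/ 11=30.09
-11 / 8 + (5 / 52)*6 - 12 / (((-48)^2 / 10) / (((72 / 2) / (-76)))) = -6113 / 7904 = -0.77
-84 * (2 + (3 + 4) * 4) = -2520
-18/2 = -9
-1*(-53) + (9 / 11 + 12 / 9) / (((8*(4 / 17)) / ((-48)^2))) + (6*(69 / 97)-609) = 2221198 / 1067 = 2081.72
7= 7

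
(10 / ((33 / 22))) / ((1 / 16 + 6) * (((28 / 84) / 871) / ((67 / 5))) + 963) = 18674240 / 2697494453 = 0.01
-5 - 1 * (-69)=64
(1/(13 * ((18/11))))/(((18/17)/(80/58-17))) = -28237/40716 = -0.69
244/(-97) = -244/97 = -2.52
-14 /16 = -7 /8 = -0.88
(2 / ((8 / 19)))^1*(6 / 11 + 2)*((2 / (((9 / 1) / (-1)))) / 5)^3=-1064 / 1002375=-0.00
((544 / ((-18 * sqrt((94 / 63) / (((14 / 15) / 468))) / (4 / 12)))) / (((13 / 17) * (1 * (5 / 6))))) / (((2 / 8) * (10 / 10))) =-129472 * sqrt(9165) / 5361525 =-2.31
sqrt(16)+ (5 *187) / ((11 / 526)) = 44714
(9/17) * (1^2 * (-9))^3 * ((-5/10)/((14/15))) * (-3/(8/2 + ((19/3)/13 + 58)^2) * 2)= -89813529/247950542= -0.36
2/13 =0.15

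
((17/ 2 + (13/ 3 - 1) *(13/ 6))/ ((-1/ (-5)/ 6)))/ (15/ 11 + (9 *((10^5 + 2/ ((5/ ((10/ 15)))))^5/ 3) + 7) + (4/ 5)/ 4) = 1313296875/ 83532363755940015840021143855639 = 0.00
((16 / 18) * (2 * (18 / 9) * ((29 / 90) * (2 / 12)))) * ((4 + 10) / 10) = 1624 / 6075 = 0.27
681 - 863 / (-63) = 43766 / 63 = 694.70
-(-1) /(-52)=-1 /52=-0.02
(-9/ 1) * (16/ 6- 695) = 6231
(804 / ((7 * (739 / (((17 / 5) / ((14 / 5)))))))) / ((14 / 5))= 17085 / 253477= 0.07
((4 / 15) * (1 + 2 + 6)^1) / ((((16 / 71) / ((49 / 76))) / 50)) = 52185 / 152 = 343.32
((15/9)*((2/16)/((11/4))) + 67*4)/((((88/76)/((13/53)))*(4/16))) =4370171/19239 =227.15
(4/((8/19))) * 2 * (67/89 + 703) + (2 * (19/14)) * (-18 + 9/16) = 132813363/9968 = 13323.97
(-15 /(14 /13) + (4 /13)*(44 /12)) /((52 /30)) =-34945 /4732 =-7.38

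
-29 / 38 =-0.76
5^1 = 5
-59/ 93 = -0.63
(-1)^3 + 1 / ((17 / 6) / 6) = 19 / 17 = 1.12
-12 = -12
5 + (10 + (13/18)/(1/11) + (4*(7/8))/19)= 3955/171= 23.13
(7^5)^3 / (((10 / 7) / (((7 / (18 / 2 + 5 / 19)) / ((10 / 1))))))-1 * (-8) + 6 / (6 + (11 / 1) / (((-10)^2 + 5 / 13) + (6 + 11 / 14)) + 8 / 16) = 1138449768326632647077 / 4533214400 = 251135213972.37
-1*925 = -925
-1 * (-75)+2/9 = 677/9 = 75.22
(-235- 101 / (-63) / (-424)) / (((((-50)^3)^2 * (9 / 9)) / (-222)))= 232264577 / 69562500000000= 0.00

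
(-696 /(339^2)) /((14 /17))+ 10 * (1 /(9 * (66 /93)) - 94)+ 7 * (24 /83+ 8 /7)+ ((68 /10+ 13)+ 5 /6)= -6667313341187 /7344601110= -907.78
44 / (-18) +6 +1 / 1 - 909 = -8140 / 9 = -904.44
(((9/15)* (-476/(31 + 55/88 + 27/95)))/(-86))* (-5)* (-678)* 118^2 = 5122777726080/1042793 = 4912554.77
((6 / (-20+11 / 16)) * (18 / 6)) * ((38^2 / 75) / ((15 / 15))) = -46208 / 2575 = -17.94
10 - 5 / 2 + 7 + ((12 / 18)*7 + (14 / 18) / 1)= 359 / 18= 19.94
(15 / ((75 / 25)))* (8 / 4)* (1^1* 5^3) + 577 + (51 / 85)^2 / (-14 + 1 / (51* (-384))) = 12522858219 / 6854425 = 1826.97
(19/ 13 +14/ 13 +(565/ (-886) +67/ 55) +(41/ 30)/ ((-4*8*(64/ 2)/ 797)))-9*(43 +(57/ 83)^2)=-5217688031829649/ 13406553937920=-389.19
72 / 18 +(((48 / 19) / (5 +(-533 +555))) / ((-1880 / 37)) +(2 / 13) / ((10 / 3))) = 2112769 / 522405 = 4.04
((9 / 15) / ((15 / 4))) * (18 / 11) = 72 / 275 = 0.26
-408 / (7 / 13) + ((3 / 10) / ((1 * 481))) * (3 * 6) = -12755931 / 16835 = -757.70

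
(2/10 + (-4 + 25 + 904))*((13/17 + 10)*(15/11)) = 2539674/187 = 13581.14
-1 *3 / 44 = -3 / 44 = -0.07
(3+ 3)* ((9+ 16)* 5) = 750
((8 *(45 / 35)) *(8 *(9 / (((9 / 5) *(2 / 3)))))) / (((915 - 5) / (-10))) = -4320 / 637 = -6.78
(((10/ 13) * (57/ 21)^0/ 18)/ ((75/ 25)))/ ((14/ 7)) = 5/ 702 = 0.01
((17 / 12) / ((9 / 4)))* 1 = 17 / 27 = 0.63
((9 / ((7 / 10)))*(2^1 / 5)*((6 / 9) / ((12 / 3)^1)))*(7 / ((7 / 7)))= 6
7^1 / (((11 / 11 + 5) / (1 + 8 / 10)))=21 / 10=2.10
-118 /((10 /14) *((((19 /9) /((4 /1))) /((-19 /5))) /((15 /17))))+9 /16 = 1428093 /1360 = 1050.07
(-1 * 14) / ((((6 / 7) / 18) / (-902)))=265188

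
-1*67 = -67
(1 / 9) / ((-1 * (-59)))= 1 / 531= 0.00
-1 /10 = -0.10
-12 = -12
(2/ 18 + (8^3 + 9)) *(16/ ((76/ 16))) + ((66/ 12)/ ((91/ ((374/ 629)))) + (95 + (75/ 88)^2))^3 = 2667303810577145273337680172229/ 3031248160924115259359232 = 879935.81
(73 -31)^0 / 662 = 1 / 662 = 0.00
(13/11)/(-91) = -0.01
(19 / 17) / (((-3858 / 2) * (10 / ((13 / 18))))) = -247 / 5902740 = -0.00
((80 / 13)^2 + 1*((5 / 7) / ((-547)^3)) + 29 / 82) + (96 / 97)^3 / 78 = 38.24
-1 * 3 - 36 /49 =-183 /49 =-3.73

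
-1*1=-1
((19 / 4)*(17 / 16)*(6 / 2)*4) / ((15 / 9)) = 2907 / 80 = 36.34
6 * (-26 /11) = -156 /11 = -14.18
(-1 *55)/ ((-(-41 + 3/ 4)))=-220/ 161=-1.37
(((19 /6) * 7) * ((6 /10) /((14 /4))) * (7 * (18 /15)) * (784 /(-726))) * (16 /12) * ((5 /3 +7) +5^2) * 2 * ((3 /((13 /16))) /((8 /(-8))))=1348028416 /117975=11426.39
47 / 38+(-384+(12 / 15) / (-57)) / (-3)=221003 / 1710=129.24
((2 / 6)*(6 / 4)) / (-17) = -1 / 34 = -0.03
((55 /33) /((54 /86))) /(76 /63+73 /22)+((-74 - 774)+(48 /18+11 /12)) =-190499689 /225756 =-843.83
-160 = -160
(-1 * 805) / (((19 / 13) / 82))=-858130 / 19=-45164.74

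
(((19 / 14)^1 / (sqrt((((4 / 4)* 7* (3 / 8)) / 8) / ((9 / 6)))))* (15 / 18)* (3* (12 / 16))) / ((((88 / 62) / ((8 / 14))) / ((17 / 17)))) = 8835* sqrt(14) / 15092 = 2.19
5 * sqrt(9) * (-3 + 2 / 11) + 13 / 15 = -41.41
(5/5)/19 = 1/19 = 0.05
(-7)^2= 49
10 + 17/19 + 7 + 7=24.89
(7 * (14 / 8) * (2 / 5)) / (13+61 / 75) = 0.35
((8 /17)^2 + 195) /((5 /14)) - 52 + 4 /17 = 715066 /1445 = 494.86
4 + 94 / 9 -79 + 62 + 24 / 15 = -43 / 45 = -0.96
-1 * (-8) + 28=36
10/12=5/6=0.83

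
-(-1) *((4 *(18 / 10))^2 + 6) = 1446 / 25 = 57.84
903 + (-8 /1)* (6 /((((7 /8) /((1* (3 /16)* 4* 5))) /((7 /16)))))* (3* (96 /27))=-57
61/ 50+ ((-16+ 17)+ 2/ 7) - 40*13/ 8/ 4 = -9621/ 700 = -13.74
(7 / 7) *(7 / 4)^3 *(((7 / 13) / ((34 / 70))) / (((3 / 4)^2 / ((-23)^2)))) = 5587.55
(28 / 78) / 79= 14 / 3081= 0.00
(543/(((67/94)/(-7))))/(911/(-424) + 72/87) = 4393287024/1088281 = 4036.91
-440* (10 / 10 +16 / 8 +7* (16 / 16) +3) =-5720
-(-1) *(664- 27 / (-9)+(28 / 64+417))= 17351 / 16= 1084.44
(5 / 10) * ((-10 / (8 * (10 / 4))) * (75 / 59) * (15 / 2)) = -1125 / 472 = -2.38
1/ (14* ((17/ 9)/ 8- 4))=-36/ 1897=-0.02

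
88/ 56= 1.57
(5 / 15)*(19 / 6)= 1.06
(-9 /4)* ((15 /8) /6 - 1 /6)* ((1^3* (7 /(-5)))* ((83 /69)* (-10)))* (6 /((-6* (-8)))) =-4067 /5888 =-0.69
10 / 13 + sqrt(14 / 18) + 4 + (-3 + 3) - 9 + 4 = -3 / 13 + sqrt(7) / 3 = 0.65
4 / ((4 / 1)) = 1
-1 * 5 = -5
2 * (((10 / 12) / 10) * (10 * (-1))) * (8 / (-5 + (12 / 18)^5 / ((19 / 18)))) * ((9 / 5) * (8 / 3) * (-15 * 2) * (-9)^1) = 8864640 / 2501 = 3544.44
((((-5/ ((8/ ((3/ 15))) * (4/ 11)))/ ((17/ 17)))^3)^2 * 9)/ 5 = 15944049/ 5368709120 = 0.00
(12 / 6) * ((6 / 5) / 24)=1 / 10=0.10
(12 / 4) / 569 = 3 / 569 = 0.01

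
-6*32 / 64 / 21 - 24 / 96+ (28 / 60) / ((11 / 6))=-213 / 1540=-0.14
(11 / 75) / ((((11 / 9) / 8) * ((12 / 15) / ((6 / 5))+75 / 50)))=144 / 325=0.44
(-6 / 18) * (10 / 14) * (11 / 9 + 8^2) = -2935 / 189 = -15.53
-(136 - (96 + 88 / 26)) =-476 / 13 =-36.62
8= 8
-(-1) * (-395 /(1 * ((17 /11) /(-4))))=1022.35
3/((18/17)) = 17/6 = 2.83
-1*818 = -818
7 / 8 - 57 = -449 / 8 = -56.12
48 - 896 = -848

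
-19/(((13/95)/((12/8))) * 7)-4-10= -7963/182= -43.75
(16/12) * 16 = 64/3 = 21.33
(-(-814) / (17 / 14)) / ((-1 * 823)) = -0.81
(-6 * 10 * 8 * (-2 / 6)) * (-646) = -103360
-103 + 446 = 343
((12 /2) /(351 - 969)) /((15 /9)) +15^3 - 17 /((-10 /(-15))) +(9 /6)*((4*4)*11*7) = 5353419 /1030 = 5197.49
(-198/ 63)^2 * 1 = 484/ 49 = 9.88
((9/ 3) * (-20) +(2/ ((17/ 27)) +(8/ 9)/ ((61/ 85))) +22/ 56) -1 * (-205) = 39148411/ 261324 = 149.81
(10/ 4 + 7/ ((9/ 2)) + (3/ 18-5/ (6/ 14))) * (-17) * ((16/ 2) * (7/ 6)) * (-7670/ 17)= -14388920/ 27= -532922.96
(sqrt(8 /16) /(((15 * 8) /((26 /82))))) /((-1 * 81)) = -13 * sqrt(2) /797040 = -0.00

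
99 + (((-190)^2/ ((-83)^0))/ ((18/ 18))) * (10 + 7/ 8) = 785373/ 2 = 392686.50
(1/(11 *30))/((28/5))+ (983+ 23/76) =34525741/35112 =983.30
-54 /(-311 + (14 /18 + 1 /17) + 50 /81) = 74358 /426245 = 0.17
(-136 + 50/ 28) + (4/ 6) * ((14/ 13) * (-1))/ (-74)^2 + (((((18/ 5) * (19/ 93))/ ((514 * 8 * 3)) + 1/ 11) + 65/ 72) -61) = -194.22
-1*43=-43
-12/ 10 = -6/ 5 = -1.20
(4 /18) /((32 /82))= 0.57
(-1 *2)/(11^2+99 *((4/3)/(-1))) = 2/11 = 0.18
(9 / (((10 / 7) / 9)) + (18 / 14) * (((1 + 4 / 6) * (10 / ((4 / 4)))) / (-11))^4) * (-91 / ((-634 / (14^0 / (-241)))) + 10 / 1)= 99393564982521 / 156593986780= 634.72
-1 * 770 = -770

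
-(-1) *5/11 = 5/11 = 0.45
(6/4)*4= 6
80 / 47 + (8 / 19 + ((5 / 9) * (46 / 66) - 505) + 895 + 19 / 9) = 104661908 / 265221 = 394.62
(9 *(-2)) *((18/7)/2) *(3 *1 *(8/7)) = -3888/49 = -79.35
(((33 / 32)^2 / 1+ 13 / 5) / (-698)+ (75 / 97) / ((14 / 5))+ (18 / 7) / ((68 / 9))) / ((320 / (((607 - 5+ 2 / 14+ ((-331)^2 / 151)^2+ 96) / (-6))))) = -1060726915419180293603 / 6320730112809369600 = -167.82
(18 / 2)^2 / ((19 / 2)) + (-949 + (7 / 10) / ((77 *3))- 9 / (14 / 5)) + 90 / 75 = -20682832 / 21945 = -942.48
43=43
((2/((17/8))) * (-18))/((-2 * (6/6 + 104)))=48/595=0.08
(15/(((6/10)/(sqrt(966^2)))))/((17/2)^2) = 334.26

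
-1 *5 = -5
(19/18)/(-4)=-19/72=-0.26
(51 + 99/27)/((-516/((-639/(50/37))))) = 50.10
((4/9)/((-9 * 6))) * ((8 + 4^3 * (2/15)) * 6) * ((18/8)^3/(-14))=93/140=0.66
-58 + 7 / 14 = -115 / 2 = -57.50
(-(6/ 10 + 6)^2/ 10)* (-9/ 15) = 3267/ 1250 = 2.61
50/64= 25/32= 0.78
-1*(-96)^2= -9216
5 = 5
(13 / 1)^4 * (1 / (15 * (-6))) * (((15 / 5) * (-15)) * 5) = 142805 / 2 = 71402.50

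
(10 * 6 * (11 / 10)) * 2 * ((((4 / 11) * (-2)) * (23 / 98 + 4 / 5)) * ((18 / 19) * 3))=-1314144 / 4655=-282.31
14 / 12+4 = 31 / 6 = 5.17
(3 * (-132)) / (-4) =99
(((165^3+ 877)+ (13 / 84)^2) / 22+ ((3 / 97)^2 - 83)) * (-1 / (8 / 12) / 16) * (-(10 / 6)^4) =16941406049676875 / 114721754112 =147673.88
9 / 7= 1.29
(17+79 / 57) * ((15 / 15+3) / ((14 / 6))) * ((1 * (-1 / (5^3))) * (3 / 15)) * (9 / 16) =-0.03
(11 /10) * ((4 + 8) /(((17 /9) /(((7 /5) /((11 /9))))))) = 3402 /425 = 8.00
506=506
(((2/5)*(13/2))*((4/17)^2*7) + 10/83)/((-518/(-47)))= 3179503/31063165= 0.10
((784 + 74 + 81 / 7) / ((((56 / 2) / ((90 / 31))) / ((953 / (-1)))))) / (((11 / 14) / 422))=-110159299890 / 2387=-46149685.75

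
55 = 55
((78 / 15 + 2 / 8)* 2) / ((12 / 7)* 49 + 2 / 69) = 7521 / 57980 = 0.13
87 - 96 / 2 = 39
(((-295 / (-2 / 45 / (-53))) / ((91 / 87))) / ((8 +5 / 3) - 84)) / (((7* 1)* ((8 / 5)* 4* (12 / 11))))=3366606375 / 36365056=92.58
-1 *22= -22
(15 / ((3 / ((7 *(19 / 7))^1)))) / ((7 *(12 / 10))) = 475 / 42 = 11.31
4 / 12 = 1 / 3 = 0.33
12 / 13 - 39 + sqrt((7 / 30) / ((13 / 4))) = -495 / 13 + sqrt(2730) / 195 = -37.81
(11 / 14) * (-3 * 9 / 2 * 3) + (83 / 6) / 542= -361901 / 11382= -31.80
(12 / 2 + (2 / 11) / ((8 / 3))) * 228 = 15219 / 11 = 1383.55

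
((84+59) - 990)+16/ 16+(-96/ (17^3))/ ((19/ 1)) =-78971658/ 93347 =-846.00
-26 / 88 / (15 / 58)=-377 / 330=-1.14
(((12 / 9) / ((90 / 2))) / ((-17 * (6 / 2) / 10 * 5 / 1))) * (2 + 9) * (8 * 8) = -5632 / 6885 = -0.82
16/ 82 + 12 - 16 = -156/ 41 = -3.80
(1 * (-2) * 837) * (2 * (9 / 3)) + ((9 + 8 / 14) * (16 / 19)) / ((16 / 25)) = -1334177 / 133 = -10031.41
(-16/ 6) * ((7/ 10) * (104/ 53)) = -2912/ 795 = -3.66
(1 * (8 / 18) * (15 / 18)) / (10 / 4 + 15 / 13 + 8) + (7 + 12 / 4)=82070 / 8181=10.03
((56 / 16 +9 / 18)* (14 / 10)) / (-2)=-14 / 5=-2.80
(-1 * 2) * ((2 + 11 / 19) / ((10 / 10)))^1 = -5.16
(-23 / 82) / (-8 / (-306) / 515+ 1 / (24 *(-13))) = 94238820 / 1059809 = 88.92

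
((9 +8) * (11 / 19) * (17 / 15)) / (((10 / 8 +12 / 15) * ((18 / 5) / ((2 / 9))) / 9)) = 63580 / 21033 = 3.02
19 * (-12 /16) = -57 /4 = -14.25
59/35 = 1.69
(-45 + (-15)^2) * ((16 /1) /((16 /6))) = 1080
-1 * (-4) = 4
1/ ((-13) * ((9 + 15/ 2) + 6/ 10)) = -10/ 2223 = -0.00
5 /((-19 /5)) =-25 /19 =-1.32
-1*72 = -72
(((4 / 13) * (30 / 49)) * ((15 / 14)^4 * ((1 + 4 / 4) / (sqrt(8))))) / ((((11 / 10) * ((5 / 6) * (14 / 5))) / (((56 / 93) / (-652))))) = -3796875 * sqrt(2) / 85010696771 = -0.00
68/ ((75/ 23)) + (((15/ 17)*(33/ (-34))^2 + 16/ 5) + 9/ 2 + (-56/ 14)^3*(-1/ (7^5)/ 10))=727918636541/ 24771837300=29.38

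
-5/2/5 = -1/2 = -0.50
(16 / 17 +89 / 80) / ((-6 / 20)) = -931 / 136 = -6.85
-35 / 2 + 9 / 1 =-17 / 2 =-8.50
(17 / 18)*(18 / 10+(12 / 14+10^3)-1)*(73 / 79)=874.16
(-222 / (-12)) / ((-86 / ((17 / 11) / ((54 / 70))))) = -22015 / 51084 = -0.43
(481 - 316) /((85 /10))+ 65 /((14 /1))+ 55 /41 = 247815 /9758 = 25.40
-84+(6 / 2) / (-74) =-6219 / 74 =-84.04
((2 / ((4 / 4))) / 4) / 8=1 / 16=0.06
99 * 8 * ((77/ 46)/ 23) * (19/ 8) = 144837/ 1058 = 136.90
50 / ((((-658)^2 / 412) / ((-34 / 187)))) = -10300 / 1190651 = -0.01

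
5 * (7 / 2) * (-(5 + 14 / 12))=-1295 / 12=-107.92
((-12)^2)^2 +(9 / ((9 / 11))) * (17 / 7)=145339 / 7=20762.71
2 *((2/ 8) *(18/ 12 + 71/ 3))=151/ 12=12.58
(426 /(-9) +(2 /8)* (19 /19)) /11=-565 /132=-4.28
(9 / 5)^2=81 / 25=3.24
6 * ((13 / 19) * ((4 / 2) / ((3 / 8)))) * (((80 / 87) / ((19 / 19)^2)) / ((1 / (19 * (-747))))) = -8286720 / 29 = -285748.97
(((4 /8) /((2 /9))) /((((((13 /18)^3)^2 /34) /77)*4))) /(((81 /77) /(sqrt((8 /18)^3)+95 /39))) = 1691171880552 /62748517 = 26951.58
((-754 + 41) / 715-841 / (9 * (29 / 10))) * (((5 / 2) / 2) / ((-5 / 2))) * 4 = 427534 / 6435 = 66.44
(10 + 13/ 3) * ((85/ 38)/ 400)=731/ 9120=0.08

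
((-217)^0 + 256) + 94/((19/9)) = 5729/19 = 301.53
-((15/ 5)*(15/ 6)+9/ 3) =-10.50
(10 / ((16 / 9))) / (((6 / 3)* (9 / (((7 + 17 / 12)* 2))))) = 505 / 96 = 5.26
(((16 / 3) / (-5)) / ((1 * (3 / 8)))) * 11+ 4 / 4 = -30.29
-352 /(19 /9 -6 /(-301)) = -953568 /5773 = -165.18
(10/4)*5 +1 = 13.50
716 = 716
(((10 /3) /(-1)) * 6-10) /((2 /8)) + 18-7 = -109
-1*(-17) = 17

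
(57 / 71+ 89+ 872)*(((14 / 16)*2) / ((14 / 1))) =8536 / 71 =120.23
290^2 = 84100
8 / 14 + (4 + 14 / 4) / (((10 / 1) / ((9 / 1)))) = 205 / 28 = 7.32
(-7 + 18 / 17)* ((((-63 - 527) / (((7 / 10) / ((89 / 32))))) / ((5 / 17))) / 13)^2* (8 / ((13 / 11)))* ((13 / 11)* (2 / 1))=-35731526.02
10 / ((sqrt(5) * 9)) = 2 * sqrt(5) / 9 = 0.50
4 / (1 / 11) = 44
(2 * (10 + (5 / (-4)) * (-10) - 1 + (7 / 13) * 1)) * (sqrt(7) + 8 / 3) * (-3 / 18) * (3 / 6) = -382 / 39 - 191 * sqrt(7) / 52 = -19.51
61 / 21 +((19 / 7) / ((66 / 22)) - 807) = -16867 / 21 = -803.19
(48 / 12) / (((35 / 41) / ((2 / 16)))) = 41 / 70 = 0.59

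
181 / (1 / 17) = 3077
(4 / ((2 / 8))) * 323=5168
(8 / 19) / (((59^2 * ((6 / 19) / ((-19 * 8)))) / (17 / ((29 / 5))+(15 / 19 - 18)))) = 251776 / 302847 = 0.83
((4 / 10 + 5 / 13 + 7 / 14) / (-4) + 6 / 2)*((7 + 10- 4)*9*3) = 37611 / 40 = 940.28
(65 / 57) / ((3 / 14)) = 910 / 171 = 5.32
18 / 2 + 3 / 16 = 147 / 16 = 9.19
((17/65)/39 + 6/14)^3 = 460815199424/5587634768625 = 0.08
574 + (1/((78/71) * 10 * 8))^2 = 22350187441/38937600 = 574.00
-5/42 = -0.12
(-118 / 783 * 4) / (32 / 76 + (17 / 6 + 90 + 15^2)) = -17936 / 9469341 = -0.00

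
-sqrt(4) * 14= -28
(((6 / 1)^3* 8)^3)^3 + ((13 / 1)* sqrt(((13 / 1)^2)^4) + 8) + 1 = 137370551967459378662587345510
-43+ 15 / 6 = -81 / 2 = -40.50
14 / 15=0.93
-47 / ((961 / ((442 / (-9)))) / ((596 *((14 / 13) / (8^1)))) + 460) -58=-947291232 / 16303871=-58.10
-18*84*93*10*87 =-122335920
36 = 36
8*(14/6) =56/3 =18.67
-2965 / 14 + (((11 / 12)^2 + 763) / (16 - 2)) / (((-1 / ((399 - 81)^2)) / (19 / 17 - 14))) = 67664302183 / 952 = 71075947.67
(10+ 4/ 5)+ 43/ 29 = 1781/ 145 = 12.28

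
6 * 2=12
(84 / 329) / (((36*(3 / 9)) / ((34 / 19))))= 34 / 893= 0.04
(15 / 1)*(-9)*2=-270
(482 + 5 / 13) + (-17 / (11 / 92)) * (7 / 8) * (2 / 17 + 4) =-4274 / 143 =-29.89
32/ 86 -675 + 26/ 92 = -1333855/ 1978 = -674.35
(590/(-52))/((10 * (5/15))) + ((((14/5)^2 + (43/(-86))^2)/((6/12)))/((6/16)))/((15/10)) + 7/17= 5126123/198900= 25.77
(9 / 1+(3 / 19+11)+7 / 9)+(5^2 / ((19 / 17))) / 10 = 7925 / 342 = 23.17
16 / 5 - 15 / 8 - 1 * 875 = -34947 / 40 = -873.68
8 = 8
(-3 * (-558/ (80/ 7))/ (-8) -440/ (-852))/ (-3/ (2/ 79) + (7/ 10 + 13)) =1212767/ 7143168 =0.17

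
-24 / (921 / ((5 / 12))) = -10 / 921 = -0.01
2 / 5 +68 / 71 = 482 / 355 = 1.36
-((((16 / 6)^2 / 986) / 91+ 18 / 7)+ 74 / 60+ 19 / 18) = -9812339 / 2018835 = -4.86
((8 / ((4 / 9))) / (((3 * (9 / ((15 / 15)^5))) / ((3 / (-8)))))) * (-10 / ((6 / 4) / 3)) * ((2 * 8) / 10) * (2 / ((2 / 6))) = 48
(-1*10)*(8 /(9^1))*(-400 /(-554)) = -16000 /2493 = -6.42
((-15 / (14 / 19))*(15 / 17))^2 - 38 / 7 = 17968129 / 56644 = 317.21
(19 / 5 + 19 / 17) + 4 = 758 / 85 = 8.92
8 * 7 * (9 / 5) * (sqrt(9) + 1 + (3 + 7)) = 7056 / 5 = 1411.20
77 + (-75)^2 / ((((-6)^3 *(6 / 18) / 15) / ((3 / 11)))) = -21349 / 88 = -242.60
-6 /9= -2 /3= -0.67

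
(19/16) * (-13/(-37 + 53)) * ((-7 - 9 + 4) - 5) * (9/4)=37791/1024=36.91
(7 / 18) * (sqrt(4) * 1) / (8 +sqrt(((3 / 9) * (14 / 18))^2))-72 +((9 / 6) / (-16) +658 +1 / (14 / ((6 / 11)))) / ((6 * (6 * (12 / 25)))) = -8030361905 / 237371904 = -33.83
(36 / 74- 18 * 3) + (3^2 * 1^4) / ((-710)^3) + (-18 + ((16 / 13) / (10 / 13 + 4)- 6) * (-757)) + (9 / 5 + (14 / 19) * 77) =33802416705275263 / 7799954423000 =4333.67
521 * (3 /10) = 1563 /10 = 156.30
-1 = -1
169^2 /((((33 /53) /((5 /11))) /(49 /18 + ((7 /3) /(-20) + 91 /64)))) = 17557789067 /209088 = 83973.20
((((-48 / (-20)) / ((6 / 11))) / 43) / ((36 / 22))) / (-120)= -121 / 232200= -0.00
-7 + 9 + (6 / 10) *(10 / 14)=17 / 7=2.43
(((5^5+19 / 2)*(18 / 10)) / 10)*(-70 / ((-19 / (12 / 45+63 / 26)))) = 138099801 / 24700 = 5591.09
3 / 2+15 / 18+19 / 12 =47 / 12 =3.92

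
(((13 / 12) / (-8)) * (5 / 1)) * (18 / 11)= -195 / 176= -1.11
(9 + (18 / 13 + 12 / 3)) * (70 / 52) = 6545 / 338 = 19.36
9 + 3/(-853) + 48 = 48618/853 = 57.00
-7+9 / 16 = -103 / 16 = -6.44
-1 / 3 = -0.33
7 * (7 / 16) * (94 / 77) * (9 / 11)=3.06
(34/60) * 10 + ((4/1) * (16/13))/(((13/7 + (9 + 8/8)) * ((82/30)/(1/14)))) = 753503/132717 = 5.68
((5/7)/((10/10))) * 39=195/7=27.86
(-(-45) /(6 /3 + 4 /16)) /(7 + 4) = 20 /11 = 1.82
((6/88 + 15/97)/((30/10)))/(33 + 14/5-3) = 1585/699952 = 0.00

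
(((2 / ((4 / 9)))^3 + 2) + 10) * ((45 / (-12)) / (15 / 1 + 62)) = -1125 / 224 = -5.02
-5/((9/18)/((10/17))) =-100/17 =-5.88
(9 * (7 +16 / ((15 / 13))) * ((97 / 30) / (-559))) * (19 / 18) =-576859 / 503100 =-1.15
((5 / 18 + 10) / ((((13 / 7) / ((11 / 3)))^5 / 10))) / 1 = 2503775345225 / 812017791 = 3083.40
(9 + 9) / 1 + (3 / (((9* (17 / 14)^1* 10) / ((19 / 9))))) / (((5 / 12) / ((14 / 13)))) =18.15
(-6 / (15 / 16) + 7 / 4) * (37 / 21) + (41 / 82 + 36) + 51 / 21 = 4303 / 140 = 30.74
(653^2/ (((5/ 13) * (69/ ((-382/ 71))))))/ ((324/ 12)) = -2117547094/ 661365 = -3201.78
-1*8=-8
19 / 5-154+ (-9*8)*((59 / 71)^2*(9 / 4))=-6605401 / 25205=-262.07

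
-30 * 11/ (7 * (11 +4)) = -22/ 7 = -3.14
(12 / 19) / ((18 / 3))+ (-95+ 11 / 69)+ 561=611273 / 1311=466.26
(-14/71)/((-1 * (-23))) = -14/1633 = -0.01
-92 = -92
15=15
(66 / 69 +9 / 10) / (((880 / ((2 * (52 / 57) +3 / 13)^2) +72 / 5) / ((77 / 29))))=76263793991 / 3445671958992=0.02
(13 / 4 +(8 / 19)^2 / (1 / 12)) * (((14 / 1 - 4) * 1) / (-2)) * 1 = -38825 / 1444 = -26.89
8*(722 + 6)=5824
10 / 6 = 5 / 3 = 1.67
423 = 423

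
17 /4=4.25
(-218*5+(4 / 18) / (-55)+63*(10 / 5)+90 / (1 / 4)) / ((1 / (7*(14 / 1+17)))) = -64879094 / 495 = -131068.88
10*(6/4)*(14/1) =210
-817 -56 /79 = -64599 /79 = -817.71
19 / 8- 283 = -2245 / 8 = -280.62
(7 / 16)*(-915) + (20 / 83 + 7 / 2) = -396.57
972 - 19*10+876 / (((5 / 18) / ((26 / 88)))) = 94256 / 55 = 1713.75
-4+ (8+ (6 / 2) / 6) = 9 / 2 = 4.50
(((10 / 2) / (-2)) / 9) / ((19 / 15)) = -0.22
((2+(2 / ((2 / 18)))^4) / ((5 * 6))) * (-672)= -11757536 / 5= -2351507.20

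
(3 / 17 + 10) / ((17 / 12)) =2076 / 289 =7.18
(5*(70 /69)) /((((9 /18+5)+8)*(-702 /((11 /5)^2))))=-1694 /653913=-0.00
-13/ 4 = -3.25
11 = 11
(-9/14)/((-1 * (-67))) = -9/938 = -0.01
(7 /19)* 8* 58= 3248 /19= 170.95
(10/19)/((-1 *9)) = -10/171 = -0.06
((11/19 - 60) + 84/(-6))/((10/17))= -4743/38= -124.82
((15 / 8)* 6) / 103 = 45 / 412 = 0.11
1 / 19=0.05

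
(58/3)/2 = 29/3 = 9.67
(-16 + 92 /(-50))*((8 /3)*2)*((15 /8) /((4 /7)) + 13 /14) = -210289 /525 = -400.55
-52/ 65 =-4/ 5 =-0.80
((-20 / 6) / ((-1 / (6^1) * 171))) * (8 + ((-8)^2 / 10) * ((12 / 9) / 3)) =1952 / 1539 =1.27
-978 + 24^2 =-402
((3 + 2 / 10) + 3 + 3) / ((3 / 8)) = 368 / 15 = 24.53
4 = 4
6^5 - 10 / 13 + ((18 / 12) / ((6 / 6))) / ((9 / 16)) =303338 / 39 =7777.90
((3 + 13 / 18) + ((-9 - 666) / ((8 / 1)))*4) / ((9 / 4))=-12016 / 81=-148.35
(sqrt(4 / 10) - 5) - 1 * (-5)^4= -630+sqrt(10) / 5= -629.37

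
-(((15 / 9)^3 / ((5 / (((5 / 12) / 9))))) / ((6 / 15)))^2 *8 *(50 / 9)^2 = -244140625 / 86093442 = -2.84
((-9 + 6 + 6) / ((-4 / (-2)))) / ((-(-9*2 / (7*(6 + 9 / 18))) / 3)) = 11.38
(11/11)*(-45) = -45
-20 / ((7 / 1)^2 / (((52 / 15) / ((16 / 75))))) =-325 / 49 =-6.63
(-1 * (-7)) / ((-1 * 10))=-7 / 10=-0.70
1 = 1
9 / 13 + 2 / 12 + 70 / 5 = 1159 / 78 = 14.86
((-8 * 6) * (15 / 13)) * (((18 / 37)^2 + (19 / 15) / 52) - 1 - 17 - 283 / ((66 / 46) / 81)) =2254443030948 / 2544971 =885842.33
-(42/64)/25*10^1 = -0.26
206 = 206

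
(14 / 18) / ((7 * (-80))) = -1 / 720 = -0.00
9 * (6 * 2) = 108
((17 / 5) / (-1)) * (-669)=11373 / 5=2274.60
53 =53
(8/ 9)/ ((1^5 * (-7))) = -0.13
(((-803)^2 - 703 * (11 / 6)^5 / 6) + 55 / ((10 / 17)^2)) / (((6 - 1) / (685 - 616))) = 3447516669553 / 388800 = 8867069.62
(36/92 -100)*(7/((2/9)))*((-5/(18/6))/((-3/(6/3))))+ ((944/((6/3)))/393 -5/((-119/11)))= -3748222886/1075641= -3484.64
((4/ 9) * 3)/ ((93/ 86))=344/ 279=1.23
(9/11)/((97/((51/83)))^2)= 23409/713004611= 0.00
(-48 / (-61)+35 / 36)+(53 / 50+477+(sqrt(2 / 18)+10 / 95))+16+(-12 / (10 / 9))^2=127862719 / 208620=612.90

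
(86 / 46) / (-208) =-43 / 4784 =-0.01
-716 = -716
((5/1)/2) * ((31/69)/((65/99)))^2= 1.17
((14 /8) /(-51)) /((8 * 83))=-7 /135456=-0.00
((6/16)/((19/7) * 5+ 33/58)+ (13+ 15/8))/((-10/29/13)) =-258017669/459280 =-561.79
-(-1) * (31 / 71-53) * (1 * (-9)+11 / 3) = 19904 / 71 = 280.34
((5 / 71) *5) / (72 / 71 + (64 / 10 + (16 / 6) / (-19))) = 0.05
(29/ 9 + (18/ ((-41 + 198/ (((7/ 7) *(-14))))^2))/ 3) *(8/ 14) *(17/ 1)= 73500010/ 2346687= 31.32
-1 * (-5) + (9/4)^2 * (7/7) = 161/16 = 10.06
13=13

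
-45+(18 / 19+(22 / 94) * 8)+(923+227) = 989283 / 893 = 1107.82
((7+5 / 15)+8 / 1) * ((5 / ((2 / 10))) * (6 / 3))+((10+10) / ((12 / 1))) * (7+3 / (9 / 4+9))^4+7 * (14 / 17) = 2798552987 / 516375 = 5419.61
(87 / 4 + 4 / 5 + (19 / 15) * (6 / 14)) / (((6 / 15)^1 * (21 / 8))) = 21.99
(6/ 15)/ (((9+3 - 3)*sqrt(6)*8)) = 0.00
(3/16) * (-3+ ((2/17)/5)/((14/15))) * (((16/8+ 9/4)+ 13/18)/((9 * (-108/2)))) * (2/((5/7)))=10561/660960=0.02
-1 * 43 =-43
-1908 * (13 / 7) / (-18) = 1378 / 7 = 196.86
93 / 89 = 1.04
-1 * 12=-12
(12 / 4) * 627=1881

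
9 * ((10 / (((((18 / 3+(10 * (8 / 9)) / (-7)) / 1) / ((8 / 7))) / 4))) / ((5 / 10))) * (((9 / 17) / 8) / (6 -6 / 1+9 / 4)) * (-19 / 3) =-82080 / 2533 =-32.40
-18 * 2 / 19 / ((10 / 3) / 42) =-2268 / 95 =-23.87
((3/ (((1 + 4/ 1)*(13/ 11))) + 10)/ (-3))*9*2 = -4098/ 65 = -63.05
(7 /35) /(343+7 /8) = 8 /13755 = 0.00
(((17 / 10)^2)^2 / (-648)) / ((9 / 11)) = -918731 / 58320000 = -0.02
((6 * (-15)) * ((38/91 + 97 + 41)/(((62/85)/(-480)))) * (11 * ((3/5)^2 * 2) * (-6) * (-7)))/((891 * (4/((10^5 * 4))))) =123340032000000/403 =306054669975.19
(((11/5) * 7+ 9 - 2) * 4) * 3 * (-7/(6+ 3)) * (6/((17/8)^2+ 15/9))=-1204224/5935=-202.90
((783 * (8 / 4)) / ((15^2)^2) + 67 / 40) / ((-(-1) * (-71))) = -25589 / 1065000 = -0.02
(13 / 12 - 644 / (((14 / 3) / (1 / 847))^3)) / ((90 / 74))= 2864318967365 / 3215659578516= 0.89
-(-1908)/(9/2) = 424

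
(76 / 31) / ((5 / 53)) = 25.99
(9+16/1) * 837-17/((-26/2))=272042/13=20926.31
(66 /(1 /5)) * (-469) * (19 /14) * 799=-167825955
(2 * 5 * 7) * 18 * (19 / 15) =1596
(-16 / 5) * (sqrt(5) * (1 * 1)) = -16 * sqrt(5) / 5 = -7.16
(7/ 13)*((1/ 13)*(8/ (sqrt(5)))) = 56*sqrt(5)/ 845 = 0.15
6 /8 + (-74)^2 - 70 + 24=21723 /4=5430.75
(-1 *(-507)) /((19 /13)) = 6591 /19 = 346.89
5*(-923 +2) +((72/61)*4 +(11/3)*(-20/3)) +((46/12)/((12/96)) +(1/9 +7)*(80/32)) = -279153/61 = -4576.28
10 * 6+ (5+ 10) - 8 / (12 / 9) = 69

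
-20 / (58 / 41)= -410 / 29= -14.14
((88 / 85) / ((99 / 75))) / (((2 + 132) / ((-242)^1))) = -4840 / 3417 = -1.42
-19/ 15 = -1.27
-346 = -346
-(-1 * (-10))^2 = -100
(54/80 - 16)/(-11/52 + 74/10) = -7969/3738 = -2.13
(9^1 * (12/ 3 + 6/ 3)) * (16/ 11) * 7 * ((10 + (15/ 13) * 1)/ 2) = 438480/ 143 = 3066.29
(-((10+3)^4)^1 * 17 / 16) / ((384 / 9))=-1456611 / 2048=-711.24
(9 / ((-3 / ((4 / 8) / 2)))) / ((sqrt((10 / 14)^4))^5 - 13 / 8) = 1694851494 / 3594053237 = 0.47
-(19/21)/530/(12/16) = -38/16695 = -0.00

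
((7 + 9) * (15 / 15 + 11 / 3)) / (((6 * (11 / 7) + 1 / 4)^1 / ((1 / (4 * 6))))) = 784 / 2439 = 0.32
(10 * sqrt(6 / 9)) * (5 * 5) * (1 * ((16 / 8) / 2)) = 250 * sqrt(6) / 3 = 204.12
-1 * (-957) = 957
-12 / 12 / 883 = -1 / 883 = -0.00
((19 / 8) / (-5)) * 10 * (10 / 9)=-95 / 18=-5.28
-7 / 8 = -0.88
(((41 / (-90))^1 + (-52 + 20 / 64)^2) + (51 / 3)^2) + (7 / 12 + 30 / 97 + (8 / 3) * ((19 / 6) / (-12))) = 9923976847 / 3352320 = 2960.33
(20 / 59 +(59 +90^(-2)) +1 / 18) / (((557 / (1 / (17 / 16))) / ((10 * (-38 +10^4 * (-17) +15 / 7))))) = -270279426175672 / 1583832285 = -170649.02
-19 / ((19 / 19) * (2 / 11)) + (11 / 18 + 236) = 1189 / 9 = 132.11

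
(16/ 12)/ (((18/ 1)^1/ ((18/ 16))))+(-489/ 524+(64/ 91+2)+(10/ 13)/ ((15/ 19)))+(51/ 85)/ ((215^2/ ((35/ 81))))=42072691697/ 14878302075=2.83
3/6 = 1/2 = 0.50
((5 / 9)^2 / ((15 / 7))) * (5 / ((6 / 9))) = 175 / 162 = 1.08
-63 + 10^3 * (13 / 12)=3061 / 3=1020.33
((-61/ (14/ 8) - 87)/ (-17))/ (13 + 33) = 853/ 5474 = 0.16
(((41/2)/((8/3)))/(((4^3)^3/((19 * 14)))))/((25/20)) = 16359/2621440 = 0.01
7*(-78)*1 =-546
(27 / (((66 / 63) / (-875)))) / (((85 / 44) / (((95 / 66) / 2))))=-3142125 / 374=-8401.40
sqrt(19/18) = 1.03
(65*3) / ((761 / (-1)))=-195 / 761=-0.26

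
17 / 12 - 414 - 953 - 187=-18631 / 12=-1552.58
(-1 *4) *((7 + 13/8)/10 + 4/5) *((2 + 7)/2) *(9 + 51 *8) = -499149/40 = -12478.72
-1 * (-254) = 254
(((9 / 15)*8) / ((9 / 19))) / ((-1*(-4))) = 38 / 15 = 2.53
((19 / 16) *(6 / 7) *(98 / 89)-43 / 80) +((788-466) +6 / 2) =2318153 / 7120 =325.58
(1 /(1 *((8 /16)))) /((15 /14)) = 1.87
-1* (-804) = 804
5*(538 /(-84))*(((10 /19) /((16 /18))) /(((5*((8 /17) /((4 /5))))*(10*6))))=-4573 /42560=-0.11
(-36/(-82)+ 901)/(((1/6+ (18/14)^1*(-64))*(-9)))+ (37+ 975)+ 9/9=1014.22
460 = 460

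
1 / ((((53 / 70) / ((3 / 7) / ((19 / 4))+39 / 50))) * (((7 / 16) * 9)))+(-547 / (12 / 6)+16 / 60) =-272.94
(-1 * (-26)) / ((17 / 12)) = 312 / 17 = 18.35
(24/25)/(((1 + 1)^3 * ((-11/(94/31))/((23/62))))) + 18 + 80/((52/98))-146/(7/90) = -41085015163/24049025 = -1708.39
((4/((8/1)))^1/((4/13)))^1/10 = 13/80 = 0.16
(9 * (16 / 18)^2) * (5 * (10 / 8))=44.44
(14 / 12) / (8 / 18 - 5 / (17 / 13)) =-357 / 1034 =-0.35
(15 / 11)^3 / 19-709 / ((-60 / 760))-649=632108680 / 75867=8331.80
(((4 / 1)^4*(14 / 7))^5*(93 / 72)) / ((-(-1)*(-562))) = -68169720922112 / 843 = -80865623869.65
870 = 870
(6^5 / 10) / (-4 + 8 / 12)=-5832 / 25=-233.28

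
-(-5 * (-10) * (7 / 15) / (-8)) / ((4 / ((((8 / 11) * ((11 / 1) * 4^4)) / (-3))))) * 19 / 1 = -85120 / 9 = -9457.78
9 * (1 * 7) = 63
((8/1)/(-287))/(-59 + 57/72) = 192/400939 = 0.00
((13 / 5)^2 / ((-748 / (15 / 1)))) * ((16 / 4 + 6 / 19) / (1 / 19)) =-20787 / 1870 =-11.12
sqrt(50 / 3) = 5 * sqrt(6) / 3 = 4.08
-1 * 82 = -82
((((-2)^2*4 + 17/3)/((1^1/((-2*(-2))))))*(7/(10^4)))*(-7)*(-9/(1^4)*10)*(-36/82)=-17199/1025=-16.78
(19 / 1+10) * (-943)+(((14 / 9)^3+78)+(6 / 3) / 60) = -198763327 / 7290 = -27265.20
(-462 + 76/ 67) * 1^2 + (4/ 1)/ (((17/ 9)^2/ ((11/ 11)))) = -8902034/ 19363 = -459.74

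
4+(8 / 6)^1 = 16 / 3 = 5.33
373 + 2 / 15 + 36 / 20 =374.93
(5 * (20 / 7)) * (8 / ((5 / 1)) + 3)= 460 / 7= 65.71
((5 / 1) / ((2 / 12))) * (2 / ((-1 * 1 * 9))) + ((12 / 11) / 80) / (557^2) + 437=88116920989 / 204764340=430.33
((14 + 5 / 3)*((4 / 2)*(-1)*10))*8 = -7520 / 3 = -2506.67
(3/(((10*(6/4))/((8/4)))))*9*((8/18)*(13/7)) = 104/35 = 2.97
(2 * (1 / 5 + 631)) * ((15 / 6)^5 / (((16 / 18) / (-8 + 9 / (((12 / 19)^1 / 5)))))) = 1122845625 / 128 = 8772231.45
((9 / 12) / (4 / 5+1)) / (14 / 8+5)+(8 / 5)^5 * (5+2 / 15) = 68202797 / 1265625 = 53.89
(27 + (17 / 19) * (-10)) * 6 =2058 / 19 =108.32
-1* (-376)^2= -141376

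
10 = 10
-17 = -17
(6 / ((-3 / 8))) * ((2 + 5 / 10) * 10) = -400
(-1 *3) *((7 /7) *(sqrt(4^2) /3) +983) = -2953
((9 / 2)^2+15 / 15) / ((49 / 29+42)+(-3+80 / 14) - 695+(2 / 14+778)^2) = 120785 / 3438011224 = 0.00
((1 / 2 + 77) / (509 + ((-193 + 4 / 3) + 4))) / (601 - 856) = -31 / 32776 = -0.00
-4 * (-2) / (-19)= -8 / 19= -0.42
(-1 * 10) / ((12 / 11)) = -9.17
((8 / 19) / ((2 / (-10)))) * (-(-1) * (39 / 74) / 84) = -65 / 4921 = -0.01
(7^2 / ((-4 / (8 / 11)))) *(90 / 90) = -98 / 11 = -8.91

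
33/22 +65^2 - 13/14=29579/7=4225.57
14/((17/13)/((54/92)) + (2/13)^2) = 31941/5137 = 6.22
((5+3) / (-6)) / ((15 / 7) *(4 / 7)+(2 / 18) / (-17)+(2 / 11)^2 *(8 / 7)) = -1209516 / 1139123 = -1.06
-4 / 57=-0.07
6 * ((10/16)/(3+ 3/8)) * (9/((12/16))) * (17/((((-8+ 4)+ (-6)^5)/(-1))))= 34/1167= 0.03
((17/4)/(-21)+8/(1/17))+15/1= 12667/84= 150.80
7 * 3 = 21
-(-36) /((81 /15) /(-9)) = -60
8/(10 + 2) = 2/3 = 0.67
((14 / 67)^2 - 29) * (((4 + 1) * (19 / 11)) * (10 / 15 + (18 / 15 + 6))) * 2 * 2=-1165705480 / 148137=-7869.10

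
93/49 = 1.90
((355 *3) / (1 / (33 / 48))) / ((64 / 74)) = 433455 / 512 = 846.59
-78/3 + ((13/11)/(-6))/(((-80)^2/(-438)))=-25.99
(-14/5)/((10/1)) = -7/25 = -0.28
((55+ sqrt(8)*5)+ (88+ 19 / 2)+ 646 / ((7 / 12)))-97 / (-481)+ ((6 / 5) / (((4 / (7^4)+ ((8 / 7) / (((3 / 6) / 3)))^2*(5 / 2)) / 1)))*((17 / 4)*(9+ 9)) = 1275.05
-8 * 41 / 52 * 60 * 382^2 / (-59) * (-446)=-417475817.05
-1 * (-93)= 93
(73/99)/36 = 73/3564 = 0.02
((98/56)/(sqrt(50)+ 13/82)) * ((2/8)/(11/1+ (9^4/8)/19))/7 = -10127/2766543223+ 319390 * sqrt(2)/2766543223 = 0.00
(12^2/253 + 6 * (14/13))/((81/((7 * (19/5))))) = 2.31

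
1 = 1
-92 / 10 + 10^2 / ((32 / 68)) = 203.30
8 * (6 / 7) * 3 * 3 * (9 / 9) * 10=4320 / 7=617.14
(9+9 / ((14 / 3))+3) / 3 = 65 / 14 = 4.64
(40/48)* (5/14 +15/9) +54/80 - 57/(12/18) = -209509/2520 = -83.14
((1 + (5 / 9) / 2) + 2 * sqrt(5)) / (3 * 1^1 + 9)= 23 / 216 + sqrt(5) / 6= 0.48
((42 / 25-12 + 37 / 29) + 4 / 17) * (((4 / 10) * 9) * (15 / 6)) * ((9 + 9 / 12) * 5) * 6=-114323157 / 4930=-23189.28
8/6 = 4/3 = 1.33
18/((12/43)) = 129/2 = 64.50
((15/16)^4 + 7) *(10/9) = 2546885/294912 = 8.64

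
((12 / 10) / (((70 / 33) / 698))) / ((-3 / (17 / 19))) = -391578 / 3325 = -117.77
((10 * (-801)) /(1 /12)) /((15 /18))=-115344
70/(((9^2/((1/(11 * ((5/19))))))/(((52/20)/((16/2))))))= 1729/17820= 0.10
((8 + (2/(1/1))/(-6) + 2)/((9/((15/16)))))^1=145/144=1.01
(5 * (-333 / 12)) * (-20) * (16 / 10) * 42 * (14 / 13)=2610720 / 13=200824.62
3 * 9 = 27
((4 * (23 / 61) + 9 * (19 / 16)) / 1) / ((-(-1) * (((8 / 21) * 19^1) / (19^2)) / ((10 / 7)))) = 3392355 / 3904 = 868.94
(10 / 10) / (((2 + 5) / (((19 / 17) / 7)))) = 19 / 833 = 0.02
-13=-13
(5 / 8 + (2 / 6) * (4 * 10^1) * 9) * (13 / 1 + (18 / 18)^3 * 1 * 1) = 6755 / 4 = 1688.75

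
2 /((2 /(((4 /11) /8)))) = 1 /22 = 0.05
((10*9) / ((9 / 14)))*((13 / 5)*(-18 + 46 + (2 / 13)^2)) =132608 / 13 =10200.62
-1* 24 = -24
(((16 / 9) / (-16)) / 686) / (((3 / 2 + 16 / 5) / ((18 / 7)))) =-10 / 112847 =-0.00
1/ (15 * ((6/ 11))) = 11/ 90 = 0.12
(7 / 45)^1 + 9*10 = 4057 / 45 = 90.16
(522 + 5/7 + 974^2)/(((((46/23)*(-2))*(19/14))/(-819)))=5441756229/38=143204111.29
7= 7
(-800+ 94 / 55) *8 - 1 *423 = -374513 / 55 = -6809.33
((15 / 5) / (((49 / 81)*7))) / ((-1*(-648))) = 3 / 2744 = 0.00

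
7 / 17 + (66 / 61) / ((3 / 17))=6785 / 1037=6.54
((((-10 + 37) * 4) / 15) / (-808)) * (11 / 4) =-99 / 4040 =-0.02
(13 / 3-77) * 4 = -872 / 3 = -290.67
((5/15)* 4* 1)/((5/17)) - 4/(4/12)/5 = 2.13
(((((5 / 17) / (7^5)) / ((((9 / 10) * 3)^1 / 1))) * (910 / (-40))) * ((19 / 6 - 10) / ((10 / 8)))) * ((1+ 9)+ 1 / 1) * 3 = 29315 / 1102059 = 0.03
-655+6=-649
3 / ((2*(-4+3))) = -3 / 2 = -1.50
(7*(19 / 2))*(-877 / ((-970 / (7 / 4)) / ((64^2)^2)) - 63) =1712293281209 / 970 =1765250805.37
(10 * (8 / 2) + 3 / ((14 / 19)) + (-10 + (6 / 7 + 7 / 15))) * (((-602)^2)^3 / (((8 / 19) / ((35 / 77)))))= 1818715293402438092.24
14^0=1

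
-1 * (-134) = 134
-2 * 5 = -10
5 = 5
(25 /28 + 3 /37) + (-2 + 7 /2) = 2563 /1036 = 2.47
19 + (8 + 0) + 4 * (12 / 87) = 799 / 29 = 27.55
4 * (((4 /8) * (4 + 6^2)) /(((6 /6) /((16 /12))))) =320 /3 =106.67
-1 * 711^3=-359425431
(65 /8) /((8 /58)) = 1885 /32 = 58.91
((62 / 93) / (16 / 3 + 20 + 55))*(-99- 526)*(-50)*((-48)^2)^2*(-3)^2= 2985984000000 / 241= 12389975103.73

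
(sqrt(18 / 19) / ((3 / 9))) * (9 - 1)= 72 * sqrt(38) / 19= 23.36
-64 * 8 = -512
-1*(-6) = 6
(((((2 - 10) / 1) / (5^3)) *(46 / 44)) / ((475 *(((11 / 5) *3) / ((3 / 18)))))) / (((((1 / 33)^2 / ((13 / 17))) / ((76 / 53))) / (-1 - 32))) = 78936 / 563125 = 0.14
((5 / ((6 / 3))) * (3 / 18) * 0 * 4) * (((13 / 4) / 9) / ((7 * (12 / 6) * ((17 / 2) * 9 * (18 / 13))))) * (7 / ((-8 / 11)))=0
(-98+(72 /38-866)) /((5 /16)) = -58496 /19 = -3078.74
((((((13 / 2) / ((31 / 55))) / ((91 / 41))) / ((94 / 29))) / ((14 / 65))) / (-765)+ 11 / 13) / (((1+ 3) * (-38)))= -50009663 / 9088043328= -0.01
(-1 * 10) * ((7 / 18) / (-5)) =7 / 9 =0.78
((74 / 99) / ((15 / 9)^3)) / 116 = 111 / 79750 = 0.00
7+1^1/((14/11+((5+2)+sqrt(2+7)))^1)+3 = 1251/124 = 10.09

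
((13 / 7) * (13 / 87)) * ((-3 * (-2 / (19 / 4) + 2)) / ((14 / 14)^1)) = -5070 / 3857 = -1.31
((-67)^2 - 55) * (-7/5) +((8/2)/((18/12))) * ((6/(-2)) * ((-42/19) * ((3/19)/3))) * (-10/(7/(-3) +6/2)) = -11229918/1805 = -6221.56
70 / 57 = 1.23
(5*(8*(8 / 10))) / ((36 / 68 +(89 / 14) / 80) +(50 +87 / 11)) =6702080 / 12256003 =0.55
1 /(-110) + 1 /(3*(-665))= -421 /43890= -0.01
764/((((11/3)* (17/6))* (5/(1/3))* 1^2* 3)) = 1.63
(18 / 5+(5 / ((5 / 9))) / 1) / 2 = 63 / 10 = 6.30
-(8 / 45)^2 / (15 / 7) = -448 / 30375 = -0.01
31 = 31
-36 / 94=-18 / 47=-0.38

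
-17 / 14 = -1.21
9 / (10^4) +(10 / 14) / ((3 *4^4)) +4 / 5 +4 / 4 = 6054149 / 3360000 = 1.80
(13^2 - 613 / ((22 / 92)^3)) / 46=-970.86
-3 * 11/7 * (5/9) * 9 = -165/7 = -23.57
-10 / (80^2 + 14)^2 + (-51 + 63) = 246836371 / 20569698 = 12.00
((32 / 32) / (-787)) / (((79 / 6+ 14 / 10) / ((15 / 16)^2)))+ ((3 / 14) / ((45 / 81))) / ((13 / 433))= 12.85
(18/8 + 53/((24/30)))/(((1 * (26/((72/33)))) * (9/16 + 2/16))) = 13152/1573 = 8.36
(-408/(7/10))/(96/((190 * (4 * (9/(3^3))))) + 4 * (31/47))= -1138575/5894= -193.18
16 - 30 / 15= 14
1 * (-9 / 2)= -9 / 2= -4.50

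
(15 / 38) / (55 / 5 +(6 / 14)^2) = 735 / 20824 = 0.04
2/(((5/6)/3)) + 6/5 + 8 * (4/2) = 122/5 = 24.40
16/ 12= 4/ 3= 1.33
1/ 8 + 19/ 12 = 41/ 24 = 1.71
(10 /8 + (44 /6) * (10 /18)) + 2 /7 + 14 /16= 9805 /1512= 6.48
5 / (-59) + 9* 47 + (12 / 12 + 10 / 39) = 976019 / 2301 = 424.17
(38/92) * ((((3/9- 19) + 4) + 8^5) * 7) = 6534290/69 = 94699.86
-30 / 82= -15 / 41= -0.37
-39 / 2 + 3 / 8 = -153 / 8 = -19.12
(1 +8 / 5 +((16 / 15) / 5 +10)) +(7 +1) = 20.81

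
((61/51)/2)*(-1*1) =-61/102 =-0.60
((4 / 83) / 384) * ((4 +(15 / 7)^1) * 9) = 0.01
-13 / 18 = -0.72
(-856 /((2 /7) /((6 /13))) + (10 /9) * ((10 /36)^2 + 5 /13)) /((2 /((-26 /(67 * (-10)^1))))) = -26199283 /976860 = -26.82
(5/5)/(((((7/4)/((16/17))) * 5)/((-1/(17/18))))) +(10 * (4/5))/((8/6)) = 59538/10115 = 5.89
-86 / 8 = -43 / 4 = -10.75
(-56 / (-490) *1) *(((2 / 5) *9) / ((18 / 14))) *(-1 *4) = -32 / 25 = -1.28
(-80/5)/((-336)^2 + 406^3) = -2/8379539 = -0.00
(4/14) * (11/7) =22/49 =0.45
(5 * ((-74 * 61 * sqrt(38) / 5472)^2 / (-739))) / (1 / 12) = -25470245 / 12131424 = -2.10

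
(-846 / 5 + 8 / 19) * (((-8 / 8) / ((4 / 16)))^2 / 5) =-256544 / 475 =-540.09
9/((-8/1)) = -9/8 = -1.12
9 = 9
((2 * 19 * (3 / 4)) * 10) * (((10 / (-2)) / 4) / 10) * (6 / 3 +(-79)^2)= -1779255 / 8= -222406.88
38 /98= 19 /49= 0.39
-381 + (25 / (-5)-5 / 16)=-6181 / 16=-386.31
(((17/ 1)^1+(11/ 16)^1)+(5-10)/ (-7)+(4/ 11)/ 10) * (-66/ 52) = -23.40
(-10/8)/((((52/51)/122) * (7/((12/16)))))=-46665/2912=-16.03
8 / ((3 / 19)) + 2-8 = 134 / 3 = 44.67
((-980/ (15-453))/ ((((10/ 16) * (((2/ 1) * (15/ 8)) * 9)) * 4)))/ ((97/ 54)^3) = 1524096/ 333125645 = 0.00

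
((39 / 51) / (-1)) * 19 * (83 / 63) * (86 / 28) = -881543 / 14994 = -58.79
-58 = -58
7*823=5761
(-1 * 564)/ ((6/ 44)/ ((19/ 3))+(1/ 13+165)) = -3064776/ 897145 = -3.42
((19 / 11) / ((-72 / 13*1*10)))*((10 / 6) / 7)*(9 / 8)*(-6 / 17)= 247 / 83776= 0.00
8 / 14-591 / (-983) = 8069 / 6881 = 1.17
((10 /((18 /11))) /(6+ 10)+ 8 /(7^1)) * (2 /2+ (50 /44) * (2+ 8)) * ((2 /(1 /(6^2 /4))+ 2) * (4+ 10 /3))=522580 /189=2764.97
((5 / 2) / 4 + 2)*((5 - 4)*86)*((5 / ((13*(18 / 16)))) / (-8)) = -9.65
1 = 1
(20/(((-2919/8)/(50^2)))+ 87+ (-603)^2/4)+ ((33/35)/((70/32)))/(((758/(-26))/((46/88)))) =70356922800191/774410700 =90852.21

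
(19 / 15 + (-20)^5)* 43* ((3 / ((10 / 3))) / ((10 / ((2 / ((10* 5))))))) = -6191997549 / 12500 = -495359.80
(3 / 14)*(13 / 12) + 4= 237 / 56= 4.23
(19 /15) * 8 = 152 /15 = 10.13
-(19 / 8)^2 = -361 / 64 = -5.64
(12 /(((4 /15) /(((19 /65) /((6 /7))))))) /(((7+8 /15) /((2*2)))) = 11970 /1469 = 8.15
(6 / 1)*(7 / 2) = 21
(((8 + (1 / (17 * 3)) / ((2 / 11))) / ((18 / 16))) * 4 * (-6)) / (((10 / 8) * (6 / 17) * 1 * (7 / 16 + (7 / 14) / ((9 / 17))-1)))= -846848 / 825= -1026.48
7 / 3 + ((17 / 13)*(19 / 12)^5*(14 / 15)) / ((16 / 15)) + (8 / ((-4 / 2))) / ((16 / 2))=342099749 / 25878528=13.22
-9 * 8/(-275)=72/275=0.26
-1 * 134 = -134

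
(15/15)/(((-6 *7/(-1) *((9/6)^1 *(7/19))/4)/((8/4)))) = 152/441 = 0.34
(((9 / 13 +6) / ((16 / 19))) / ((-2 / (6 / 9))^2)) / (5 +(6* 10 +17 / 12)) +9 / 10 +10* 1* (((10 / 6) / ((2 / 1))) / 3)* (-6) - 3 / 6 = -10104071 / 621660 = -16.25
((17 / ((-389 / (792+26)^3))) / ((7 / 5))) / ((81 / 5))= -232620958600 / 220563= -1054669.00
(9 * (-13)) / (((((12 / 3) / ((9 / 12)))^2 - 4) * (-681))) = 351 / 49940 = 0.01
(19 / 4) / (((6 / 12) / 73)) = 1387 / 2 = 693.50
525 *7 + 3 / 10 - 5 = 36703 / 10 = 3670.30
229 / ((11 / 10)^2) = 22900 / 121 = 189.26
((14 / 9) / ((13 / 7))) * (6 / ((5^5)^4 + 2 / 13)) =196 / 3719329833984381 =0.00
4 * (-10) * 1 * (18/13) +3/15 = -3587/65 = -55.18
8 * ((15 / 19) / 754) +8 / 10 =28952 / 35815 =0.81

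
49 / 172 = 0.28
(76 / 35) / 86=38 / 1505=0.03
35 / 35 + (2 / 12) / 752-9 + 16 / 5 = -108283 / 22560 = -4.80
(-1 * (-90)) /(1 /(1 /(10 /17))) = 153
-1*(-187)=187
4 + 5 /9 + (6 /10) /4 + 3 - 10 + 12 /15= -269 /180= -1.49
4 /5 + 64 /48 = 32 /15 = 2.13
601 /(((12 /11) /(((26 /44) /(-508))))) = -7813 /12192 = -0.64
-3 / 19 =-0.16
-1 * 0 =0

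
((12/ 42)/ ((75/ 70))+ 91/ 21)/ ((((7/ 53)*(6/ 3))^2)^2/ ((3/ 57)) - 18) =-181481063/ 706493770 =-0.26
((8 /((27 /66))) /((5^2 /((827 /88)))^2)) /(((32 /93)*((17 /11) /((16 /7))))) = 21201799 /1785000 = 11.88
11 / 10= 1.10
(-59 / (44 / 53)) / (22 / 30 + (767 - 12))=-46905 / 498784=-0.09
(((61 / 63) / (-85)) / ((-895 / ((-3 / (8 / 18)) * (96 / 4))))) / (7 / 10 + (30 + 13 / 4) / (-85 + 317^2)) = -440974368 / 149780218105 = -0.00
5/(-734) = -0.01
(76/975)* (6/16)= 19/650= 0.03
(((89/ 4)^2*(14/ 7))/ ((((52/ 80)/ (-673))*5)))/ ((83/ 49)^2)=-12799330033/ 179114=-71459.13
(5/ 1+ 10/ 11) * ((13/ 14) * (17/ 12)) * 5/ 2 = 19.43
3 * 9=27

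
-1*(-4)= 4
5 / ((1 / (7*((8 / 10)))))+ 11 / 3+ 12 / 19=1841 / 57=32.30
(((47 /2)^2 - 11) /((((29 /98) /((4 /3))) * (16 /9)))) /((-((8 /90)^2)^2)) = -1305044409375 /59392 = -21973403.98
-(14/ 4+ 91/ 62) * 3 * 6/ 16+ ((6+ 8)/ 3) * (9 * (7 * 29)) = 1056531/ 124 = 8520.41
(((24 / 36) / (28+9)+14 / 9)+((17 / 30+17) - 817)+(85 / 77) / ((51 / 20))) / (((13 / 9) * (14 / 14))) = -552.06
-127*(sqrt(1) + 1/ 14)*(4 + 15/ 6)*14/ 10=-4953/ 4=-1238.25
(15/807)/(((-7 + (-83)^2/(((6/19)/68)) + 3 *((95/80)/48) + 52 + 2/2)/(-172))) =-660480/306474564581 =-0.00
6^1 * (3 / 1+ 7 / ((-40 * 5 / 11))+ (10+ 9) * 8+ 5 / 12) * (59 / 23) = 5488121 / 2300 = 2386.14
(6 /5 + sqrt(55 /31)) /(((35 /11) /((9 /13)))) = 594 /2275 + 99 * sqrt(1705) /14105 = 0.55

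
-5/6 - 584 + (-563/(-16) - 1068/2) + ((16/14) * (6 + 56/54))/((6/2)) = -1080.97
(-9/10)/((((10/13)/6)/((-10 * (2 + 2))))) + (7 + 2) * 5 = 1629/5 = 325.80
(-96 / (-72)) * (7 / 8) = 7 / 6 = 1.17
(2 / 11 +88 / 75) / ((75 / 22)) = 2236 / 5625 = 0.40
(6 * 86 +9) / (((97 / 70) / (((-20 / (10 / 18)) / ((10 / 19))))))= -2513700 / 97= -25914.43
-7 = -7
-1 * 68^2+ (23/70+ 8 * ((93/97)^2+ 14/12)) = -9102894179/1975890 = -4606.98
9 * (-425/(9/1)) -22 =-447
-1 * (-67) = 67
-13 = -13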